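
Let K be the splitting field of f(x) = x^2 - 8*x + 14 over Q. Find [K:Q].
[K:Q] = 2

The discriminant of x^2 + (-8)*x + (14) is b^2 - 4c = 64 - (56) = 8. Since 8 is not a perfect square in Q, the polynomial is irreducible over Q. Its two roots generate a degree-2 extension, so [K:Q] = 2.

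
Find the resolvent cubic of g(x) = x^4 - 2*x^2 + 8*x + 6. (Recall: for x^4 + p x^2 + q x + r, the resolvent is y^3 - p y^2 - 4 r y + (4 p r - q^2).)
h(y) = y^3 + 2*y^2 - 24*y - 112

Identify coefficients: p = -2, q = 8, r = 6.
Plug into h(y) = y^3 - p y^2 - 4 r y + (4 p r - q^2):
  h(y) = y^3 - (-2) y^2 - 4*(6) y + (4*(-2)*(6) - (8)^2)
       = y^3 + (2) y^2 + (-24) y + (-112).
Simplifying: h(y) = y^3 + 2*y^2 - 24*y - 112.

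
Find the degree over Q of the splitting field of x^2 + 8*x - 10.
[K:Q] = 2

The discriminant of x^2 + (8)*x + (-10) is b^2 - 4c = 64 - (-40) = 104. Since 104 is not a perfect square in Q, the polynomial is irreducible over Q. Its two roots generate a degree-2 extension, so [K:Q] = 2.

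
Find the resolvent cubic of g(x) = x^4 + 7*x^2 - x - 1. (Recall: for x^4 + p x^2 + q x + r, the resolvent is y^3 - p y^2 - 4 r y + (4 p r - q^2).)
h(y) = y^3 - 7*y^2 + 4*y - 29

Identify coefficients: p = 7, q = -1, r = -1.
Plug into h(y) = y^3 - p y^2 - 4 r y + (4 p r - q^2):
  h(y) = y^3 - (7) y^2 - 4*(-1) y + (4*(7)*(-1) - (-1)^2)
       = y^3 + (-7) y^2 + (4) y + (-29).
Simplifying: h(y) = y^3 - 7*y^2 + 4*y - 29.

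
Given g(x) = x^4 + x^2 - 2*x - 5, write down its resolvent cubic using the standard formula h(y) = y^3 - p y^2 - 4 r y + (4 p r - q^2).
h(y) = y^3 - y^2 + 20*y - 24

Identify coefficients: p = 1, q = -2, r = -5.
Plug into h(y) = y^3 - p y^2 - 4 r y + (4 p r - q^2):
  h(y) = y^3 - (1) y^2 - 4*(-5) y + (4*(1)*(-5) - (-2)^2)
       = y^3 + (-1) y^2 + (20) y + (-24).
Simplifying: h(y) = y^3 - y^2 + 20*y - 24.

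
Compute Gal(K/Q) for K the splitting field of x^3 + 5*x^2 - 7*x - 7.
Gal(K/Q) = S_3 (symmetric group of order 6)

Compute the discriminant of x^3 + (5)*x^2 + (-7)*x + (-7): Δ = 9184. Since Δ is not a rational square, the Galois group is not contained in A_3; it must be the full S_3 (irreducibility of the cubic rules out anything smaller).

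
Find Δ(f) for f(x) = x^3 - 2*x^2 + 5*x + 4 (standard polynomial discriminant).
Δ = -1424

For x^3 + a x^2 + b x + c the discriminant is Δ = 18 a b c - 4 a^3 c + a^2 b^2 - 4 b^3 - 27 c^2.
Plug a = -2, b = 5, c = 4:
  18*(-2)*(5)*(4) - 4*(-2)^3*(4) + (-2)^2*(5)^2 - 4*(5)^3 - 27*(4)^2
  = -720 + (128) + 100 + (-500) + (-432)
  = -1424.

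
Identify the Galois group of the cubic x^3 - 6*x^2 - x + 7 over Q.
Gal(K/Q) = S_3 (symmetric group of order 6)

Compute the discriminant of x^3 + (-6)*x^2 + (-1)*x + (7): Δ = 5521. Since Δ is not a rational square, the Galois group is not contained in A_3; it must be the full S_3 (irreducibility of the cubic rules out anything smaller).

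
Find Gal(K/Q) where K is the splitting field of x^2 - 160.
Gal(K/Q) = Z/2Z (cyclic of order 2)

x^2 - 160 is irreducible over Q since 160 is not a rational square. The splitting field Q(sqrt(160)) has degree 2 over Q, and its unique nontrivial automorphism is sqrt(160) ↦ -sqrt(160). Hence Gal(Q(sqrt(160))/Q) = Z/2Z.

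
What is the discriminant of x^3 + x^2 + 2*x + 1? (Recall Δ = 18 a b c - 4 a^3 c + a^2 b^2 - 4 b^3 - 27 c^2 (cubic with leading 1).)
Δ = -23

For x^3 + a x^2 + b x + c the discriminant is Δ = 18 a b c - 4 a^3 c + a^2 b^2 - 4 b^3 - 27 c^2.
Plug a = 1, b = 2, c = 1:
  18*(1)*(2)*(1) - 4*(1)^3*(1) + (1)^2*(2)^2 - 4*(2)^3 - 27*(1)^2
  = 36 + (-4) + 4 + (-32) + (-27)
  = -23.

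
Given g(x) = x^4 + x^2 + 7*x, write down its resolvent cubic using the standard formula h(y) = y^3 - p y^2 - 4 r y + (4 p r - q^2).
h(y) = y^3 - y^2 - 49

Identify coefficients: p = 1, q = 7, r = 0.
Plug into h(y) = y^3 - p y^2 - 4 r y + (4 p r - q^2):
  h(y) = y^3 - (1) y^2 - 4*(0) y + (4*(1)*(0) - (7)^2)
       = y^3 + (-1) y^2 + (0) y + (-49).
Simplifying: h(y) = y^3 - y^2 - 49.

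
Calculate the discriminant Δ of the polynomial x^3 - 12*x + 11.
Δ = 3645

For a depressed cubic x^3 + p x + q the discriminant is Δ = -4 p^3 - 27 q^2 = -4*(-12)^3 - 27*(11)^2 = 6912 - 3267 = 3645.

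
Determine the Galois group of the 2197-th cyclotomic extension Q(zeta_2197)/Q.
|Gal(Q(zeta_2197)/Q)| = phi(2197) = 2028; group ≅ (Z/2197Z)^* ≅ Z/2028Z

The n-th cyclotomic polynomial Φ_2197(x) is the minimal polynomial of zeta_2197 over Q and has degree phi(2197) = 2028. So Q(zeta_2197) is a degree-2028 Galois extension with Galois group (Z/2197Z)^*. (Z/2197Z)^* is cyclic since 2197 is an odd prime power (or 4). Hence Gal(Q(zeta_2197)/Q) ≅ Z/2028Z.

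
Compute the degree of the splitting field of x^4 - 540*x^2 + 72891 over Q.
[K:Q] = 4

f factors as (x^2 - 273)(x^2 - 267); the splitting field is K = Q(sqrt(273), sqrt(267)). Since 273, 267, and 72891 are all non-squares in Q, the three subfields Q(sqrt(273)), Q(sqrt(267)), Q(sqrt(72891)) are distinct degree-2 extensions, so [K:Q] = 4 (Klein four Galois group).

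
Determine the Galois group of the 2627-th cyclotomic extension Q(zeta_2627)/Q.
|Gal(Q(zeta_2627)/Q)| = phi(2627) = 2520; group ≅ (Z/2627Z)^* ≅ Z/36Z × Z/70Z

The n-th cyclotomic polynomial Φ_2627(x) is the minimal polynomial of zeta_2627 over Q and has degree phi(2627) = 2520. So Q(zeta_2627) is a degree-2520 Galois extension with Galois group (Z/2627Z)^*. By CRT, (Z/2627Z)^* ≅ (Z/37Z)^* × (Z/71Z)^*. Each prime-power unit group is (Z/37Z)^* ≅ Z/36Z; (Z/71Z)^* ≅ Z/70Z. Hence Gal(Q(zeta_2627)/Q) ≅ Z/36Z × Z/70Z.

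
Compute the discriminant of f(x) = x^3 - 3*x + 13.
Δ = -4455

For a depressed cubic x^3 + p x + q the discriminant is Δ = -4 p^3 - 27 q^2 = -4*(-3)^3 - 27*(13)^2 = 108 - 4563 = -4455.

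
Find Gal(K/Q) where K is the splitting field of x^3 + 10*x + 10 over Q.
Gal(K/Q) = S_3 (symmetric group of order 6)

Compute the discriminant of x^3 + (0)*x^2 + (10)*x + (10): Δ = -6700. Since Δ is not a rational square, the Galois group is not contained in A_3; it must be the full S_3 (irreducibility of the cubic rules out anything smaller).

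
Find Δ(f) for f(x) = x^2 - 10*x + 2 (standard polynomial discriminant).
Δ = 92

For a quadratic a x^2 + b x + c the discriminant is Δ = b^2 - 4ac = (-10)^2 - 4*(1)*(2) = 100 - (8) = 92.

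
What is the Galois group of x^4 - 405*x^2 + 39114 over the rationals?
Gal(K/Q) = V_4 (Klein four-group, Z/2Z × Z/2Z)

f factors as (x^2 - 159)(x^2 - 246), so the splitting field is K = Q(sqrt(159), sqrt(246)). The elements 159, 246, 39114 are all non-squares in Q, so sqrt(159) and sqrt(246) generate independent quadratic extensions. Thus [K:Q] = 4 and Gal(K/Q) is generated by the two order-2 automorphisms sqrt(159) ↦ -sqrt(159) and sqrt(246) ↦ -sqrt(246), giving V_4.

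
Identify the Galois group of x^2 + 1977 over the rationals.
Gal(K/Q) = Z/2Z (cyclic of order 2)

x^2 + 1977 is irreducible over Q since -1977 is not a rational square. The splitting field Q(sqrt(-1977)) has degree 2 over Q, and its unique nontrivial automorphism is sqrt(-1977) ↦ -sqrt(-1977). Hence Gal(Q(sqrt(-1977))/Q) = Z/2Z.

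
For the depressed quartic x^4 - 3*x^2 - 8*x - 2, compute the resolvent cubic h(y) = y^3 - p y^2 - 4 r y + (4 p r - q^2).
h(y) = y^3 + 3*y^2 + 8*y - 40

Identify coefficients: p = -3, q = -8, r = -2.
Plug into h(y) = y^3 - p y^2 - 4 r y + (4 p r - q^2):
  h(y) = y^3 - (-3) y^2 - 4*(-2) y + (4*(-3)*(-2) - (-8)^2)
       = y^3 + (3) y^2 + (8) y + (-40).
Simplifying: h(y) = y^3 + 3*y^2 + 8*y - 40.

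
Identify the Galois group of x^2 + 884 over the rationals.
Gal(K/Q) = Z/2Z (cyclic of order 2)

x^2 + 884 is irreducible over Q since -884 is not a rational square. The splitting field Q(sqrt(-884)) has degree 2 over Q, and its unique nontrivial automorphism is sqrt(-884) ↦ -sqrt(-884). Hence Gal(Q(sqrt(-884))/Q) = Z/2Z.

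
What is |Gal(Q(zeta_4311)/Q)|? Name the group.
|Gal(Q(zeta_4311)/Q)| = phi(4311) = 2868; group ≅ (Z/4311Z)^* ≅ Z/6Z × Z/478Z

The n-th cyclotomic polynomial Φ_4311(x) is the minimal polynomial of zeta_4311 over Q and has degree phi(4311) = 2868. So Q(zeta_4311) is a degree-2868 Galois extension with Galois group (Z/4311Z)^*. By CRT, (Z/4311Z)^* ≅ (Z/9Z)^* × (Z/479Z)^*. Each prime-power unit group is (Z/9Z)^* ≅ Z/6Z; (Z/479Z)^* ≅ Z/478Z. Hence Gal(Q(zeta_4311)/Q) ≅ Z/6Z × Z/478Z.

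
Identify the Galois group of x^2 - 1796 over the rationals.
Gal(K/Q) = Z/2Z (cyclic of order 2)

x^2 - 1796 is irreducible over Q since 1796 is not a rational square. The splitting field Q(sqrt(1796)) has degree 2 over Q, and its unique nontrivial automorphism is sqrt(1796) ↦ -sqrt(1796). Hence Gal(Q(sqrt(1796))/Q) = Z/2Z.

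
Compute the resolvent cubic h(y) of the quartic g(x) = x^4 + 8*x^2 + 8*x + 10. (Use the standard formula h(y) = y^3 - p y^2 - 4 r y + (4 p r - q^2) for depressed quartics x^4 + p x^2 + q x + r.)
h(y) = y^3 - 8*y^2 - 40*y + 256

Identify coefficients: p = 8, q = 8, r = 10.
Plug into h(y) = y^3 - p y^2 - 4 r y + (4 p r - q^2):
  h(y) = y^3 - (8) y^2 - 4*(10) y + (4*(8)*(10) - (8)^2)
       = y^3 + (-8) y^2 + (-40) y + (256).
Simplifying: h(y) = y^3 - 8*y^2 - 40*y + 256.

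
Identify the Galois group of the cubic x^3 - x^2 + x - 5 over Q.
Gal(K/Q) = S_3 (symmetric group of order 6)

Compute the discriminant of x^3 + (-1)*x^2 + (1)*x + (-5): Δ = -608. Since Δ is not a rational square, the Galois group is not contained in A_3; it must be the full S_3 (irreducibility of the cubic rules out anything smaller).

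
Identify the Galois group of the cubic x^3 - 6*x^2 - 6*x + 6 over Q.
Gal(K/Q) = S_3 (symmetric group of order 6)

Compute the discriminant of x^3 + (-6)*x^2 + (-6)*x + (6): Δ = 10260. Since Δ is not a rational square, the Galois group is not contained in A_3; it must be the full S_3 (irreducibility of the cubic rules out anything smaller).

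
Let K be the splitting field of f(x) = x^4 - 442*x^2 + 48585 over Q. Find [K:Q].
[K:Q] = 4

f factors as (x^2 - 237)(x^2 - 205); the splitting field is K = Q(sqrt(237), sqrt(205)). Since 237, 205, and 48585 are all non-squares in Q, the three subfields Q(sqrt(237)), Q(sqrt(205)), Q(sqrt(48585)) are distinct degree-2 extensions, so [K:Q] = 4 (Klein four Galois group).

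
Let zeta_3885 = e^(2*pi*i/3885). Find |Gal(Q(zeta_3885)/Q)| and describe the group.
|Gal(Q(zeta_3885)/Q)| = phi(3885) = 1728; group ≅ (Z/3885Z)^* ≅ Z/2Z × Z/4Z × Z/6Z × Z/36Z

The n-th cyclotomic polynomial Φ_3885(x) is the minimal polynomial of zeta_3885 over Q and has degree phi(3885) = 1728. So Q(zeta_3885) is a degree-1728 Galois extension with Galois group (Z/3885Z)^*. By CRT, (Z/3885Z)^* ≅ (Z/3Z)^* × (Z/5Z)^* × (Z/7Z)^* × (Z/37Z)^*. Each prime-power unit group is (Z/3Z)^* ≅ Z/2Z; (Z/5Z)^* ≅ Z/4Z; (Z/7Z)^* ≅ Z/6Z; (Z/37Z)^* ≅ Z/36Z. Hence Gal(Q(zeta_3885)/Q) ≅ Z/2Z × Z/4Z × Z/6Z × Z/36Z.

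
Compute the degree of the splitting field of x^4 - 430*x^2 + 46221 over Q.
[K:Q] = 4

f factors as (x^2 - 217)(x^2 - 213); the splitting field is K = Q(sqrt(217), sqrt(213)). Since 217, 213, and 46221 are all non-squares in Q, the three subfields Q(sqrt(217)), Q(sqrt(213)), Q(sqrt(46221)) are distinct degree-2 extensions, so [K:Q] = 4 (Klein four Galois group).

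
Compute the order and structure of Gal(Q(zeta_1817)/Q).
|Gal(Q(zeta_1817)/Q)| = phi(1817) = 1716; group ≅ (Z/1817Z)^* ≅ Z/22Z × Z/78Z

The n-th cyclotomic polynomial Φ_1817(x) is the minimal polynomial of zeta_1817 over Q and has degree phi(1817) = 1716. So Q(zeta_1817) is a degree-1716 Galois extension with Galois group (Z/1817Z)^*. By CRT, (Z/1817Z)^* ≅ (Z/23Z)^* × (Z/79Z)^*. Each prime-power unit group is (Z/23Z)^* ≅ Z/22Z; (Z/79Z)^* ≅ Z/78Z. Hence Gal(Q(zeta_1817)/Q) ≅ Z/22Z × Z/78Z.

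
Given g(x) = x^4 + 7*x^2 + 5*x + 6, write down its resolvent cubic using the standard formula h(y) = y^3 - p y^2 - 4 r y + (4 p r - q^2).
h(y) = y^3 - 7*y^2 - 24*y + 143

Identify coefficients: p = 7, q = 5, r = 6.
Plug into h(y) = y^3 - p y^2 - 4 r y + (4 p r - q^2):
  h(y) = y^3 - (7) y^2 - 4*(6) y + (4*(7)*(6) - (5)^2)
       = y^3 + (-7) y^2 + (-24) y + (143).
Simplifying: h(y) = y^3 - 7*y^2 - 24*y + 143.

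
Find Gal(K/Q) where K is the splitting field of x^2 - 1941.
Gal(K/Q) = Z/2Z (cyclic of order 2)

x^2 - 1941 is irreducible over Q since 1941 is not a rational square. The splitting field Q(sqrt(1941)) has degree 2 over Q, and its unique nontrivial automorphism is sqrt(1941) ↦ -sqrt(1941). Hence Gal(Q(sqrt(1941))/Q) = Z/2Z.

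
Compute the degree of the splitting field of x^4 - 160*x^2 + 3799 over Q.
[K:Q] = 4

f factors as (x^2 - 29)(x^2 - 131); the splitting field is K = Q(sqrt(29), sqrt(131)). Since 29, 131, and 3799 are all non-squares in Q, the three subfields Q(sqrt(29)), Q(sqrt(131)), Q(sqrt(3799)) are distinct degree-2 extensions, so [K:Q] = 4 (Klein four Galois group).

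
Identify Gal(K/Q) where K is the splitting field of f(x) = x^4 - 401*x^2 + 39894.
Gal(K/Q) = V_4 (Klein four-group, Z/2Z × Z/2Z)

f factors as (x^2 - 183)(x^2 - 218), so the splitting field is K = Q(sqrt(183), sqrt(218)). The elements 183, 218, 39894 are all non-squares in Q, so sqrt(183) and sqrt(218) generate independent quadratic extensions. Thus [K:Q] = 4 and Gal(K/Q) is generated by the two order-2 automorphisms sqrt(183) ↦ -sqrt(183) and sqrt(218) ↦ -sqrt(218), giving V_4.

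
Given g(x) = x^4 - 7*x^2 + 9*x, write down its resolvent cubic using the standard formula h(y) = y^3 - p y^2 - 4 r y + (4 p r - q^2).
h(y) = y^3 + 7*y^2 - 81

Identify coefficients: p = -7, q = 9, r = 0.
Plug into h(y) = y^3 - p y^2 - 4 r y + (4 p r - q^2):
  h(y) = y^3 - (-7) y^2 - 4*(0) y + (4*(-7)*(0) - (9)^2)
       = y^3 + (7) y^2 + (0) y + (-81).
Simplifying: h(y) = y^3 + 7*y^2 - 81.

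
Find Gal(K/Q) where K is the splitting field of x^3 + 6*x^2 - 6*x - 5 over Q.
Gal(K/Q) = S_3 (symmetric group of order 6)

Compute the discriminant of x^3 + (6)*x^2 + (-6)*x + (-5): Δ = 9045. Since Δ is not a rational square, the Galois group is not contained in A_3; it must be the full S_3 (irreducibility of the cubic rules out anything smaller).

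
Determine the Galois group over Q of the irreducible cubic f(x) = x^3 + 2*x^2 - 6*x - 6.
Gal(K/Q) = S_3 (symmetric group of order 6)

Compute the discriminant of x^3 + (2)*x^2 + (-6)*x + (-6): Δ = 1524. Since Δ is not a rational square, the Galois group is not contained in A_3; it must be the full S_3 (irreducibility of the cubic rules out anything smaller).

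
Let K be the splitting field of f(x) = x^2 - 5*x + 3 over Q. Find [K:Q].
[K:Q] = 2

The discriminant of x^2 + (-5)*x + (3) is b^2 - 4c = 25 - (12) = 13. Since 13 is not a perfect square in Q, the polynomial is irreducible over Q. Its two roots generate a degree-2 extension, so [K:Q] = 2.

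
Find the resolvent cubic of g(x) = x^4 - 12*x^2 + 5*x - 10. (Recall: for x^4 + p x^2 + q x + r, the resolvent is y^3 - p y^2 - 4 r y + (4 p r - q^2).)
h(y) = y^3 + 12*y^2 + 40*y + 455

Identify coefficients: p = -12, q = 5, r = -10.
Plug into h(y) = y^3 - p y^2 - 4 r y + (4 p r - q^2):
  h(y) = y^3 - (-12) y^2 - 4*(-10) y + (4*(-12)*(-10) - (5)^2)
       = y^3 + (12) y^2 + (40) y + (455).
Simplifying: h(y) = y^3 + 12*y^2 + 40*y + 455.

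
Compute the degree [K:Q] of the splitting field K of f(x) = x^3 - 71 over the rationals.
[K:Q] = 6

x^3 - 71 has one real root r = 71^(1/3) and two complex roots r*zeta_3, r*zeta_3^2 where zeta_3 = e^(2*pi*i/3). The splitting field is Q(r, zeta_3). [Q(r):Q] = 3 and [Q(zeta_3):Q] = 2 with gcd = 1, so [Q(r, zeta_3):Q] = 3 * 2 = 6.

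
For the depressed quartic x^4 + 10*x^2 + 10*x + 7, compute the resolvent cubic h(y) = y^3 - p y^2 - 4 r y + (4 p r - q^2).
h(y) = y^3 - 10*y^2 - 28*y + 180

Identify coefficients: p = 10, q = 10, r = 7.
Plug into h(y) = y^3 - p y^2 - 4 r y + (4 p r - q^2):
  h(y) = y^3 - (10) y^2 - 4*(7) y + (4*(10)*(7) - (10)^2)
       = y^3 + (-10) y^2 + (-28) y + (180).
Simplifying: h(y) = y^3 - 10*y^2 - 28*y + 180.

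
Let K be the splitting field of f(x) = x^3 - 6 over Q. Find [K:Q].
[K:Q] = 6

x^3 - 6 has one real root r = 6^(1/3) and two complex roots r*zeta_3, r*zeta_3^2 where zeta_3 = e^(2*pi*i/3). The splitting field is Q(r, zeta_3). [Q(r):Q] = 3 and [Q(zeta_3):Q] = 2 with gcd = 1, so [Q(r, zeta_3):Q] = 3 * 2 = 6.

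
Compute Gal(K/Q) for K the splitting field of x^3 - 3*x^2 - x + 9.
Gal(K/Q) = S_3 (symmetric group of order 6)

Compute the discriminant of x^3 + (-3)*x^2 + (-1)*x + (9): Δ = -716. Since Δ is not a rational square, the Galois group is not contained in A_3; it must be the full S_3 (irreducibility of the cubic rules out anything smaller).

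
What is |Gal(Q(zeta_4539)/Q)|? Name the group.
|Gal(Q(zeta_4539)/Q)| = phi(4539) = 2816; group ≅ (Z/4539Z)^* ≅ Z/2Z × Z/16Z × Z/88Z

The n-th cyclotomic polynomial Φ_4539(x) is the minimal polynomial of zeta_4539 over Q and has degree phi(4539) = 2816. So Q(zeta_4539) is a degree-2816 Galois extension with Galois group (Z/4539Z)^*. By CRT, (Z/4539Z)^* ≅ (Z/3Z)^* × (Z/17Z)^* × (Z/89Z)^*. Each prime-power unit group is (Z/3Z)^* ≅ Z/2Z; (Z/17Z)^* ≅ Z/16Z; (Z/89Z)^* ≅ Z/88Z. Hence Gal(Q(zeta_4539)/Q) ≅ Z/2Z × Z/16Z × Z/88Z.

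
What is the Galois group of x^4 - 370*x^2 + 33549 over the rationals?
Gal(K/Q) = V_4 (Klein four-group, Z/2Z × Z/2Z)

f factors as (x^2 - 159)(x^2 - 211), so the splitting field is K = Q(sqrt(159), sqrt(211)). The elements 159, 211, 33549 are all non-squares in Q, so sqrt(159) and sqrt(211) generate independent quadratic extensions. Thus [K:Q] = 4 and Gal(K/Q) is generated by the two order-2 automorphisms sqrt(159) ↦ -sqrt(159) and sqrt(211) ↦ -sqrt(211), giving V_4.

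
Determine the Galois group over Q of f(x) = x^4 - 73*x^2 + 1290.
Gal(K/Q) = V_4 (Klein four-group, Z/2Z × Z/2Z)

f factors as (x^2 - 30)(x^2 - 43), so the splitting field is K = Q(sqrt(30), sqrt(43)). The elements 30, 43, 1290 are all non-squares in Q, so sqrt(30) and sqrt(43) generate independent quadratic extensions. Thus [K:Q] = 4 and Gal(K/Q) is generated by the two order-2 automorphisms sqrt(30) ↦ -sqrt(30) and sqrt(43) ↦ -sqrt(43), giving V_4.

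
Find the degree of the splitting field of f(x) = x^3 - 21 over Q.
[K:Q] = 6

x^3 - 21 has one real root r = 21^(1/3) and two complex roots r*zeta_3, r*zeta_3^2 where zeta_3 = e^(2*pi*i/3). The splitting field is Q(r, zeta_3). [Q(r):Q] = 3 and [Q(zeta_3):Q] = 2 with gcd = 1, so [Q(r, zeta_3):Q] = 3 * 2 = 6.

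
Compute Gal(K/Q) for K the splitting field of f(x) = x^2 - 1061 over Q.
Gal(K/Q) = Z/2Z (cyclic of order 2)

x^2 - 1061 is irreducible over Q since 1061 is not a rational square. The splitting field Q(sqrt(1061)) has degree 2 over Q, and its unique nontrivial automorphism is sqrt(1061) ↦ -sqrt(1061). Hence Gal(Q(sqrt(1061))/Q) = Z/2Z.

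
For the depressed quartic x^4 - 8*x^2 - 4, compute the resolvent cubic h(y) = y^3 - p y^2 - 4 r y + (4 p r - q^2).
h(y) = y^3 + 8*y^2 + 16*y + 128

Identify coefficients: p = -8, q = 0, r = -4.
Plug into h(y) = y^3 - p y^2 - 4 r y + (4 p r - q^2):
  h(y) = y^3 - (-8) y^2 - 4*(-4) y + (4*(-8)*(-4) - (0)^2)
       = y^3 + (8) y^2 + (16) y + (128).
Simplifying: h(y) = y^3 + 8*y^2 + 16*y + 128.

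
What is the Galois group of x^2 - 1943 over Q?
Gal(K/Q) = Z/2Z (cyclic of order 2)

x^2 - 1943 is irreducible over Q since 1943 is not a rational square. The splitting field Q(sqrt(1943)) has degree 2 over Q, and its unique nontrivial automorphism is sqrt(1943) ↦ -sqrt(1943). Hence Gal(Q(sqrt(1943))/Q) = Z/2Z.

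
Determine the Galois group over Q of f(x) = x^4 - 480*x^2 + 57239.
Gal(K/Q) = V_4 (Klein four-group, Z/2Z × Z/2Z)

f factors as (x^2 - 259)(x^2 - 221), so the splitting field is K = Q(sqrt(259), sqrt(221)). The elements 259, 221, 57239 are all non-squares in Q, so sqrt(259) and sqrt(221) generate independent quadratic extensions. Thus [K:Q] = 4 and Gal(K/Q) is generated by the two order-2 automorphisms sqrt(259) ↦ -sqrt(259) and sqrt(221) ↦ -sqrt(221), giving V_4.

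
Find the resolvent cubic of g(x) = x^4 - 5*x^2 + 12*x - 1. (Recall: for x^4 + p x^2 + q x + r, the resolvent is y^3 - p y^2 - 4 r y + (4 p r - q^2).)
h(y) = y^3 + 5*y^2 + 4*y - 124

Identify coefficients: p = -5, q = 12, r = -1.
Plug into h(y) = y^3 - p y^2 - 4 r y + (4 p r - q^2):
  h(y) = y^3 - (-5) y^2 - 4*(-1) y + (4*(-5)*(-1) - (12)^2)
       = y^3 + (5) y^2 + (4) y + (-124).
Simplifying: h(y) = y^3 + 5*y^2 + 4*y - 124.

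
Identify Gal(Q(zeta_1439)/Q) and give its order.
|Gal(Q(zeta_1439)/Q)| = phi(1439) = 1438; group ≅ (Z/1439Z)^* ≅ Z/1438Z

The n-th cyclotomic polynomial Φ_1439(x) is the minimal polynomial of zeta_1439 over Q and has degree phi(1439) = 1438. So Q(zeta_1439) is a degree-1438 Galois extension with Galois group (Z/1439Z)^*. (Z/1439Z)^* is cyclic since 1439 is an odd prime power (or 4). Hence Gal(Q(zeta_1439)/Q) ≅ Z/1438Z.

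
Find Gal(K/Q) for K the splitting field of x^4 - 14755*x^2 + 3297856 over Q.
Gal(K/Q) = Z/2Z (cyclic of order 2)

f factors as (x^2 - 14528)(x^2 - 227), so the splitting field is K = Q(sqrt(14528), sqrt(227)). The squarefree part of 14528 is 227 and the squarefree part of 227 is also 227, so sqrt(14528) and sqrt(227) are both rational multiples of sqrt(227). Hence Q(sqrt(14528)) = Q(sqrt(227)) = Q(sqrt(227)), and the splitting field collapses to a single degree-2 extension with Galois group Z/2Z.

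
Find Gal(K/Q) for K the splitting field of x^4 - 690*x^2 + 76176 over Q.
Gal(K/Q) = Z/2Z (cyclic of order 2)

f factors as (x^2 - 552)(x^2 - 138), so the splitting field is K = Q(sqrt(552), sqrt(138)). The squarefree part of 552 is 138 and the squarefree part of 138 is also 138, so sqrt(552) and sqrt(138) are both rational multiples of sqrt(138). Hence Q(sqrt(552)) = Q(sqrt(138)) = Q(sqrt(138)), and the splitting field collapses to a single degree-2 extension with Galois group Z/2Z.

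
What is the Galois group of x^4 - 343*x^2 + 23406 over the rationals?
Gal(K/Q) = V_4 (Klein four-group, Z/2Z × Z/2Z)

f factors as (x^2 - 249)(x^2 - 94), so the splitting field is K = Q(sqrt(249), sqrt(94)). The elements 249, 94, 23406 are all non-squares in Q, so sqrt(249) and sqrt(94) generate independent quadratic extensions. Thus [K:Q] = 4 and Gal(K/Q) is generated by the two order-2 automorphisms sqrt(249) ↦ -sqrt(249) and sqrt(94) ↦ -sqrt(94), giving V_4.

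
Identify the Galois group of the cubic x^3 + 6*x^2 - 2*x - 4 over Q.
Gal(K/Q) = S_3 (symmetric group of order 6)

Compute the discriminant of x^3 + (6)*x^2 + (-2)*x + (-4): Δ = 4064. Since Δ is not a rational square, the Galois group is not contained in A_3; it must be the full S_3 (irreducibility of the cubic rules out anything smaller).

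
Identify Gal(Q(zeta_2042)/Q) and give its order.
|Gal(Q(zeta_2042)/Q)| = phi(2042) = 1020; group ≅ (Z/2042Z)^* ≅ Z/1020Z

The n-th cyclotomic polynomial Φ_2042(x) is the minimal polynomial of zeta_2042 over Q and has degree phi(2042) = 1020. So Q(zeta_2042) is a degree-1020 Galois extension with Galois group (Z/2042Z)^*. By CRT, (Z/2042Z)^* ≅ (Z/2Z)^* × (Z/1021Z)^*. Each prime-power unit group is (Z/2Z)^* ≅ trivial group (order 1); (Z/1021Z)^* ≅ Z/1020Z. Hence Gal(Q(zeta_2042)/Q) ≅ Z/1020Z.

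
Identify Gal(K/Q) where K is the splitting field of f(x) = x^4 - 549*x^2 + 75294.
Gal(K/Q) = V_4 (Klein four-group, Z/2Z × Z/2Z)

f factors as (x^2 - 267)(x^2 - 282), so the splitting field is K = Q(sqrt(267), sqrt(282)). The elements 267, 282, 75294 are all non-squares in Q, so sqrt(267) and sqrt(282) generate independent quadratic extensions. Thus [K:Q] = 4 and Gal(K/Q) is generated by the two order-2 automorphisms sqrt(267) ↦ -sqrt(267) and sqrt(282) ↦ -sqrt(282), giving V_4.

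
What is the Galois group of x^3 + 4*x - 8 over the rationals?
Gal(K/Q) = S_3 (symmetric group of order 6)

Compute the discriminant of x^3 + (0)*x^2 + (4)*x + (-8): Δ = -1984. Since Δ is not a rational square, the Galois group is not contained in A_3; it must be the full S_3 (irreducibility of the cubic rules out anything smaller).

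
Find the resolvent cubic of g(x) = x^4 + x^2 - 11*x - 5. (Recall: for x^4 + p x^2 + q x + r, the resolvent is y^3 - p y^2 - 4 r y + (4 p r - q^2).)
h(y) = y^3 - y^2 + 20*y - 141

Identify coefficients: p = 1, q = -11, r = -5.
Plug into h(y) = y^3 - p y^2 - 4 r y + (4 p r - q^2):
  h(y) = y^3 - (1) y^2 - 4*(-5) y + (4*(1)*(-5) - (-11)^2)
       = y^3 + (-1) y^2 + (20) y + (-141).
Simplifying: h(y) = y^3 - y^2 + 20*y - 141.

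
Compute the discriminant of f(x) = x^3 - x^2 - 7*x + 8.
Δ = 733

For x^3 + a x^2 + b x + c the discriminant is Δ = 18 a b c - 4 a^3 c + a^2 b^2 - 4 b^3 - 27 c^2.
Plug a = -1, b = -7, c = 8:
  18*(-1)*(-7)*(8) - 4*(-1)^3*(8) + (-1)^2*(-7)^2 - 4*(-7)^3 - 27*(8)^2
  = 1008 + (32) + 49 + (1372) + (-1728)
  = 733.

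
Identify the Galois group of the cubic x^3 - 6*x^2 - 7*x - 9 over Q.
Gal(K/Q) = S_3 (symmetric group of order 6)

Compute the discriminant of x^3 + (-6)*x^2 + (-7)*x + (-9): Δ = -13631. Since Δ is not a rational square, the Galois group is not contained in A_3; it must be the full S_3 (irreducibility of the cubic rules out anything smaller).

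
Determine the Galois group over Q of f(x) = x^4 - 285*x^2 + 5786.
Gal(K/Q) = V_4 (Klein four-group, Z/2Z × Z/2Z)

f factors as (x^2 - 22)(x^2 - 263), so the splitting field is K = Q(sqrt(22), sqrt(263)). The elements 22, 263, 5786 are all non-squares in Q, so sqrt(22) and sqrt(263) generate independent quadratic extensions. Thus [K:Q] = 4 and Gal(K/Q) is generated by the two order-2 automorphisms sqrt(22) ↦ -sqrt(22) and sqrt(263) ↦ -sqrt(263), giving V_4.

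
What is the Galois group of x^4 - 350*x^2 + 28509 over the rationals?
Gal(K/Q) = V_4 (Klein four-group, Z/2Z × Z/2Z)

f factors as (x^2 - 129)(x^2 - 221), so the splitting field is K = Q(sqrt(129), sqrt(221)). The elements 129, 221, 28509 are all non-squares in Q, so sqrt(129) and sqrt(221) generate independent quadratic extensions. Thus [K:Q] = 4 and Gal(K/Q) is generated by the two order-2 automorphisms sqrt(129) ↦ -sqrt(129) and sqrt(221) ↦ -sqrt(221), giving V_4.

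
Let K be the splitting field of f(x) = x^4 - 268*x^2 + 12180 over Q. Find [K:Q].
[K:Q] = 4

f factors as (x^2 - 58)(x^2 - 210); the splitting field is K = Q(sqrt(58), sqrt(210)). Since 58, 210, and 12180 are all non-squares in Q, the three subfields Q(sqrt(58)), Q(sqrt(210)), Q(sqrt(12180)) are distinct degree-2 extensions, so [K:Q] = 4 (Klein four Galois group).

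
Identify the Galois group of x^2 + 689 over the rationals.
Gal(K/Q) = Z/2Z (cyclic of order 2)

x^2 + 689 is irreducible over Q since -689 is not a rational square. The splitting field Q(sqrt(-689)) has degree 2 over Q, and its unique nontrivial automorphism is sqrt(-689) ↦ -sqrt(-689). Hence Gal(Q(sqrt(-689))/Q) = Z/2Z.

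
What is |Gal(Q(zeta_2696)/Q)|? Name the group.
|Gal(Q(zeta_2696)/Q)| = phi(2696) = 1344; group ≅ (Z/2696Z)^* ≅ Z/2Z × Z/2Z × Z/336Z

The n-th cyclotomic polynomial Φ_2696(x) is the minimal polynomial of zeta_2696 over Q and has degree phi(2696) = 1344. So Q(zeta_2696) is a degree-1344 Galois extension with Galois group (Z/2696Z)^*. By CRT, (Z/2696Z)^* ≅ (Z/8Z)^* × (Z/337Z)^*. Each prime-power unit group is (Z/8Z)^* ≅ Z/2Z × Z/2Z; (Z/337Z)^* ≅ Z/336Z. Hence Gal(Q(zeta_2696)/Q) ≅ Z/2Z × Z/2Z × Z/336Z.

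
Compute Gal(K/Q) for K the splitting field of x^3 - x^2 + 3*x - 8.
Gal(K/Q) = S_3 (symmetric group of order 6)

Compute the discriminant of x^3 + (-1)*x^2 + (3)*x + (-8): Δ = -1427. Since Δ is not a rational square, the Galois group is not contained in A_3; it must be the full S_3 (irreducibility of the cubic rules out anything smaller).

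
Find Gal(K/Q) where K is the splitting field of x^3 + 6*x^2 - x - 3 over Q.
Gal(K/Q) = S_3 (symmetric group of order 6)

Compute the discriminant of x^3 + (6)*x^2 + (-1)*x + (-3): Δ = 2713. Since Δ is not a rational square, the Galois group is not contained in A_3; it must be the full S_3 (irreducibility of the cubic rules out anything smaller).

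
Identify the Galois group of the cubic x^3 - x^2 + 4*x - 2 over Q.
Gal(K/Q) = S_3 (symmetric group of order 6)

Compute the discriminant of x^3 + (-1)*x^2 + (4)*x + (-2): Δ = -212. Since Δ is not a rational square, the Galois group is not contained in A_3; it must be the full S_3 (irreducibility of the cubic rules out anything smaller).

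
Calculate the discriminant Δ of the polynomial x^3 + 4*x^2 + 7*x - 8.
Δ = -4300

For x^3 + a x^2 + b x + c the discriminant is Δ = 18 a b c - 4 a^3 c + a^2 b^2 - 4 b^3 - 27 c^2.
Plug a = 4, b = 7, c = -8:
  18*(4)*(7)*(-8) - 4*(4)^3*(-8) + (4)^2*(7)^2 - 4*(7)^3 - 27*(-8)^2
  = -4032 + (2048) + 784 + (-1372) + (-1728)
  = -4300.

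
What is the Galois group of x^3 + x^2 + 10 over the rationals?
Gal(K/Q) = S_3 (symmetric group of order 6)

Compute the discriminant of x^3 + (1)*x^2 + (0)*x + (10): Δ = -2740. Since Δ is not a rational square, the Galois group is not contained in A_3; it must be the full S_3 (irreducibility of the cubic rules out anything smaller).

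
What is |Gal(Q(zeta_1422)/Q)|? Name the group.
|Gal(Q(zeta_1422)/Q)| = phi(1422) = 468; group ≅ (Z/1422Z)^* ≅ Z/6Z × Z/78Z

The n-th cyclotomic polynomial Φ_1422(x) is the minimal polynomial of zeta_1422 over Q and has degree phi(1422) = 468. So Q(zeta_1422) is a degree-468 Galois extension with Galois group (Z/1422Z)^*. By CRT, (Z/1422Z)^* ≅ (Z/2Z)^* × (Z/9Z)^* × (Z/79Z)^*. Each prime-power unit group is (Z/2Z)^* ≅ trivial group (order 1); (Z/9Z)^* ≅ Z/6Z; (Z/79Z)^* ≅ Z/78Z. Hence Gal(Q(zeta_1422)/Q) ≅ Z/6Z × Z/78Z.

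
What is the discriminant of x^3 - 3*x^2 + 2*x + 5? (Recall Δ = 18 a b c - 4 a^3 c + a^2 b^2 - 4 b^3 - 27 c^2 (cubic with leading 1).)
Δ = -671

For x^3 + a x^2 + b x + c the discriminant is Δ = 18 a b c - 4 a^3 c + a^2 b^2 - 4 b^3 - 27 c^2.
Plug a = -3, b = 2, c = 5:
  18*(-3)*(2)*(5) - 4*(-3)^3*(5) + (-3)^2*(2)^2 - 4*(2)^3 - 27*(5)^2
  = -540 + (540) + 36 + (-32) + (-675)
  = -671.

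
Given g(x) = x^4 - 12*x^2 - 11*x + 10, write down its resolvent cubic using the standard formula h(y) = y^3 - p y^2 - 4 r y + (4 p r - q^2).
h(y) = y^3 + 12*y^2 - 40*y - 601

Identify coefficients: p = -12, q = -11, r = 10.
Plug into h(y) = y^3 - p y^2 - 4 r y + (4 p r - q^2):
  h(y) = y^3 - (-12) y^2 - 4*(10) y + (4*(-12)*(10) - (-11)^2)
       = y^3 + (12) y^2 + (-40) y + (-601).
Simplifying: h(y) = y^3 + 12*y^2 - 40*y - 601.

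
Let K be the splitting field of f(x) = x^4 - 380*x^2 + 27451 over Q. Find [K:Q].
[K:Q] = 4

f factors as (x^2 - 97)(x^2 - 283); the splitting field is K = Q(sqrt(97), sqrt(283)). Since 97, 283, and 27451 are all non-squares in Q, the three subfields Q(sqrt(97)), Q(sqrt(283)), Q(sqrt(27451)) are distinct degree-2 extensions, so [K:Q] = 4 (Klein four Galois group).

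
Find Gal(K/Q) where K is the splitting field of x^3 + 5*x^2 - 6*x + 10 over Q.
Gal(K/Q) = S_3 (symmetric group of order 6)

Compute the discriminant of x^3 + (5)*x^2 + (-6)*x + (10): Δ = -11336. Since Δ is not a rational square, the Galois group is not contained in A_3; it must be the full S_3 (irreducibility of the cubic rules out anything smaller).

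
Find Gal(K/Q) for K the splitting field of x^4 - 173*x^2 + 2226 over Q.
Gal(K/Q) = V_4 (Klein four-group, Z/2Z × Z/2Z)

f factors as (x^2 - 159)(x^2 - 14), so the splitting field is K = Q(sqrt(159), sqrt(14)). The elements 159, 14, 2226 are all non-squares in Q, so sqrt(159) and sqrt(14) generate independent quadratic extensions. Thus [K:Q] = 4 and Gal(K/Q) is generated by the two order-2 automorphisms sqrt(159) ↦ -sqrt(159) and sqrt(14) ↦ -sqrt(14), giving V_4.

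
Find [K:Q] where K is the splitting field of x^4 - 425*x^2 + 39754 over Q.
[K:Q] = 4

f factors as (x^2 - 286)(x^2 - 139); the splitting field is K = Q(sqrt(286), sqrt(139)). Since 286, 139, and 39754 are all non-squares in Q, the three subfields Q(sqrt(286)), Q(sqrt(139)), Q(sqrt(39754)) are distinct degree-2 extensions, so [K:Q] = 4 (Klein four Galois group).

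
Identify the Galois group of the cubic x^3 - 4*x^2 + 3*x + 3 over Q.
Gal(K/Q) = S_3 (symmetric group of order 6)

Compute the discriminant of x^3 + (-4)*x^2 + (3)*x + (3): Δ = -87. Since Δ is not a rational square, the Galois group is not contained in A_3; it must be the full S_3 (irreducibility of the cubic rules out anything smaller).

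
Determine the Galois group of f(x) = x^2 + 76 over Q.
Gal(K/Q) = Z/2Z (cyclic of order 2)

x^2 + 76 is irreducible over Q since -76 is not a rational square. The splitting field Q(sqrt(-76)) has degree 2 over Q, and its unique nontrivial automorphism is sqrt(-76) ↦ -sqrt(-76). Hence Gal(Q(sqrt(-76))/Q) = Z/2Z.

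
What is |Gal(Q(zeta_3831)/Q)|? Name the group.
|Gal(Q(zeta_3831)/Q)| = phi(3831) = 2552; group ≅ (Z/3831Z)^* ≅ Z/2Z × Z/1276Z

The n-th cyclotomic polynomial Φ_3831(x) is the minimal polynomial of zeta_3831 over Q and has degree phi(3831) = 2552. So Q(zeta_3831) is a degree-2552 Galois extension with Galois group (Z/3831Z)^*. By CRT, (Z/3831Z)^* ≅ (Z/3Z)^* × (Z/1277Z)^*. Each prime-power unit group is (Z/3Z)^* ≅ Z/2Z; (Z/1277Z)^* ≅ Z/1276Z. Hence Gal(Q(zeta_3831)/Q) ≅ Z/2Z × Z/1276Z.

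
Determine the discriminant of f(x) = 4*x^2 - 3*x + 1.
Δ = -7

For a quadratic a x^2 + b x + c the discriminant is Δ = b^2 - 4ac = (-3)^2 - 4*(4)*(1) = 9 - (16) = -7.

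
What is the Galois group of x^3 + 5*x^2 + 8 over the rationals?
Gal(K/Q) = S_3 (symmetric group of order 6)

Compute the discriminant of x^3 + (5)*x^2 + (0)*x + (8): Δ = -5728. Since Δ is not a rational square, the Galois group is not contained in A_3; it must be the full S_3 (irreducibility of the cubic rules out anything smaller).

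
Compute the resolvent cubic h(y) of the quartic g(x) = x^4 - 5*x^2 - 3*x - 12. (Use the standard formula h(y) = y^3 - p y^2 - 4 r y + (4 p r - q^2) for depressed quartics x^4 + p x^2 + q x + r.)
h(y) = y^3 + 5*y^2 + 48*y + 231

Identify coefficients: p = -5, q = -3, r = -12.
Plug into h(y) = y^3 - p y^2 - 4 r y + (4 p r - q^2):
  h(y) = y^3 - (-5) y^2 - 4*(-12) y + (4*(-5)*(-12) - (-3)^2)
       = y^3 + (5) y^2 + (48) y + (231).
Simplifying: h(y) = y^3 + 5*y^2 + 48*y + 231.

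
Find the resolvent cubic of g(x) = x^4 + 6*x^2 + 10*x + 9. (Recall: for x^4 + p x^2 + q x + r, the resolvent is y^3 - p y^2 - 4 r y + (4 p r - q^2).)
h(y) = y^3 - 6*y^2 - 36*y + 116

Identify coefficients: p = 6, q = 10, r = 9.
Plug into h(y) = y^3 - p y^2 - 4 r y + (4 p r - q^2):
  h(y) = y^3 - (6) y^2 - 4*(9) y + (4*(6)*(9) - (10)^2)
       = y^3 + (-6) y^2 + (-36) y + (116).
Simplifying: h(y) = y^3 - 6*y^2 - 36*y + 116.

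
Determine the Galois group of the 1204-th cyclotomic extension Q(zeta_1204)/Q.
|Gal(Q(zeta_1204)/Q)| = phi(1204) = 504; group ≅ (Z/1204Z)^* ≅ Z/2Z × Z/6Z × Z/42Z

The n-th cyclotomic polynomial Φ_1204(x) is the minimal polynomial of zeta_1204 over Q and has degree phi(1204) = 504. So Q(zeta_1204) is a degree-504 Galois extension with Galois group (Z/1204Z)^*. By CRT, (Z/1204Z)^* ≅ (Z/4Z)^* × (Z/7Z)^* × (Z/43Z)^*. Each prime-power unit group is (Z/4Z)^* ≅ Z/2Z; (Z/7Z)^* ≅ Z/6Z; (Z/43Z)^* ≅ Z/42Z. Hence Gal(Q(zeta_1204)/Q) ≅ Z/2Z × Z/6Z × Z/42Z.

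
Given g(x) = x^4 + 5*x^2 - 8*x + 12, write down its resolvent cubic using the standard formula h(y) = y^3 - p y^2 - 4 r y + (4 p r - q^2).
h(y) = y^3 - 5*y^2 - 48*y + 176

Identify coefficients: p = 5, q = -8, r = 12.
Plug into h(y) = y^3 - p y^2 - 4 r y + (4 p r - q^2):
  h(y) = y^3 - (5) y^2 - 4*(12) y + (4*(5)*(12) - (-8)^2)
       = y^3 + (-5) y^2 + (-48) y + (176).
Simplifying: h(y) = y^3 - 5*y^2 - 48*y + 176.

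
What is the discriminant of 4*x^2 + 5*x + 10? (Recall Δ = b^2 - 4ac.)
Δ = -135

For a quadratic a x^2 + b x + c the discriminant is Δ = b^2 - 4ac = (5)^2 - 4*(4)*(10) = 25 - (160) = -135.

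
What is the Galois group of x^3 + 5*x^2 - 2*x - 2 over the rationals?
Gal(K/Q) = S_3 (symmetric group of order 6)

Compute the discriminant of x^3 + (5)*x^2 + (-2)*x + (-2): Δ = 1384. Since Δ is not a rational square, the Galois group is not contained in A_3; it must be the full S_3 (irreducibility of the cubic rules out anything smaller).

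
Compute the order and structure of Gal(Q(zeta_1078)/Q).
|Gal(Q(zeta_1078)/Q)| = phi(1078) = 420; group ≅ (Z/1078Z)^* ≅ Z/10Z × Z/42Z

The n-th cyclotomic polynomial Φ_1078(x) is the minimal polynomial of zeta_1078 over Q and has degree phi(1078) = 420. So Q(zeta_1078) is a degree-420 Galois extension with Galois group (Z/1078Z)^*. By CRT, (Z/1078Z)^* ≅ (Z/2Z)^* × (Z/49Z)^* × (Z/11Z)^*. Each prime-power unit group is (Z/2Z)^* ≅ trivial group (order 1); (Z/49Z)^* ≅ Z/42Z; (Z/11Z)^* ≅ Z/10Z. Hence Gal(Q(zeta_1078)/Q) ≅ Z/10Z × Z/42Z.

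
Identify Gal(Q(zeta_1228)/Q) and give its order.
|Gal(Q(zeta_1228)/Q)| = phi(1228) = 612; group ≅ (Z/1228Z)^* ≅ Z/2Z × Z/306Z

The n-th cyclotomic polynomial Φ_1228(x) is the minimal polynomial of zeta_1228 over Q and has degree phi(1228) = 612. So Q(zeta_1228) is a degree-612 Galois extension with Galois group (Z/1228Z)^*. By CRT, (Z/1228Z)^* ≅ (Z/4Z)^* × (Z/307Z)^*. Each prime-power unit group is (Z/4Z)^* ≅ Z/2Z; (Z/307Z)^* ≅ Z/306Z. Hence Gal(Q(zeta_1228)/Q) ≅ Z/2Z × Z/306Z.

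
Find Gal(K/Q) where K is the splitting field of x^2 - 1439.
Gal(K/Q) = Z/2Z (cyclic of order 2)

x^2 - 1439 is irreducible over Q since 1439 is not a rational square. The splitting field Q(sqrt(1439)) has degree 2 over Q, and its unique nontrivial automorphism is sqrt(1439) ↦ -sqrt(1439). Hence Gal(Q(sqrt(1439))/Q) = Z/2Z.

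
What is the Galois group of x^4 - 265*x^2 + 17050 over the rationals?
Gal(K/Q) = V_4 (Klein four-group, Z/2Z × Z/2Z)

f factors as (x^2 - 155)(x^2 - 110), so the splitting field is K = Q(sqrt(155), sqrt(110)). The elements 155, 110, 17050 are all non-squares in Q, so sqrt(155) and sqrt(110) generate independent quadratic extensions. Thus [K:Q] = 4 and Gal(K/Q) is generated by the two order-2 automorphisms sqrt(155) ↦ -sqrt(155) and sqrt(110) ↦ -sqrt(110), giving V_4.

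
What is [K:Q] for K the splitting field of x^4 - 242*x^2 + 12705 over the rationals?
[K:Q] = 4

f factors as (x^2 - 77)(x^2 - 165); the splitting field is K = Q(sqrt(77), sqrt(165)). Since 77, 165, and 12705 are all non-squares in Q, the three subfields Q(sqrt(77)), Q(sqrt(165)), Q(sqrt(12705)) are distinct degree-2 extensions, so [K:Q] = 4 (Klein four Galois group).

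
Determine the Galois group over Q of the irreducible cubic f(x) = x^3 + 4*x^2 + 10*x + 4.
Gal(K/Q) = S_3 (symmetric group of order 6)

Compute the discriminant of x^3 + (4)*x^2 + (10)*x + (4): Δ = -976. Since Δ is not a rational square, the Galois group is not contained in A_3; it must be the full S_3 (irreducibility of the cubic rules out anything smaller).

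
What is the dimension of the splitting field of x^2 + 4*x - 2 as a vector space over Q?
[K:Q] = 2

The discriminant of x^2 + (4)*x + (-2) is b^2 - 4c = 16 - (-8) = 24. Since 24 is not a perfect square in Q, the polynomial is irreducible over Q. Its two roots generate a degree-2 extension, so [K:Q] = 2.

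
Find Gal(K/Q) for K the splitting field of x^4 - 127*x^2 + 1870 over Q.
Gal(K/Q) = V_4 (Klein four-group, Z/2Z × Z/2Z)

f factors as (x^2 - 17)(x^2 - 110), so the splitting field is K = Q(sqrt(17), sqrt(110)). The elements 17, 110, 1870 are all non-squares in Q, so sqrt(17) and sqrt(110) generate independent quadratic extensions. Thus [K:Q] = 4 and Gal(K/Q) is generated by the two order-2 automorphisms sqrt(17) ↦ -sqrt(17) and sqrt(110) ↦ -sqrt(110), giving V_4.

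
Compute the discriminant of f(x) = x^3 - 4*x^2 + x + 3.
Δ = 321

For x^3 + a x^2 + b x + c the discriminant is Δ = 18 a b c - 4 a^3 c + a^2 b^2 - 4 b^3 - 27 c^2.
Plug a = -4, b = 1, c = 3:
  18*(-4)*(1)*(3) - 4*(-4)^3*(3) + (-4)^2*(1)^2 - 4*(1)^3 - 27*(3)^2
  = -216 + (768) + 16 + (-4) + (-243)
  = 321.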